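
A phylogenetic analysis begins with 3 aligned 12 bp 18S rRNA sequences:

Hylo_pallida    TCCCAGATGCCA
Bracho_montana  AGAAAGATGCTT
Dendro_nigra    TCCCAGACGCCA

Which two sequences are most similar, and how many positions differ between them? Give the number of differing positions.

1

Pairwise Hamming distances:
  Hylo_pallida vs Bracho_montana: 6
  Hylo_pallida vs Dendro_nigra: 1
  Bracho_montana vs Dendro_nigra: 7
The smallest is 1, between Hylo_pallida and Dendro_nigra.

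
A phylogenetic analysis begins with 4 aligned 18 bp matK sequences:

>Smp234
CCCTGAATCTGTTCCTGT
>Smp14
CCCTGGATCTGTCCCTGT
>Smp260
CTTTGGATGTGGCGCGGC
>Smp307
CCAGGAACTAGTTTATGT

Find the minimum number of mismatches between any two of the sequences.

2

Pairwise Hamming distances:
  Smp234 vs Smp14: 2
  Smp234 vs Smp260: 9
  Smp234 vs Smp307: 7
  Smp14 vs Smp260: 7
  Smp14 vs Smp307: 9
  Smp260 vs Smp307: 13
The smallest is 2, between Smp234 and Smp14.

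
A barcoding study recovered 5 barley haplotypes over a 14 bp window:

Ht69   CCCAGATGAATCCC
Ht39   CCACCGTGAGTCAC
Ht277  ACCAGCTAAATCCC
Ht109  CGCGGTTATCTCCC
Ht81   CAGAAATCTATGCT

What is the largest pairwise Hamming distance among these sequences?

Pairwise Hamming distances:
  Ht69 vs Ht39: 6
  Ht69 vs Ht277: 3
  Ht69 vs Ht109: 6
  Ht69 vs Ht81: 7
  Ht39 vs Ht277: 8
  Ht39 vs Ht109: 9
  Ht39 vs Ht81: 11
  Ht277 vs Ht109: 6
  Ht277 vs Ht81: 9
  Ht109 vs Ht81: 9
The largest is 11, between Ht39 and Ht81.

11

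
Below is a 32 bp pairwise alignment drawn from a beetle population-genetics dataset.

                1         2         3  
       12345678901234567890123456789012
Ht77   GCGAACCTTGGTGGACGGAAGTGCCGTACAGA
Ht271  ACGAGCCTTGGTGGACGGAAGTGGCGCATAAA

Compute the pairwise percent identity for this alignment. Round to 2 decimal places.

The sequences differ at positions 1 (G/A), 5 (A/G), 24 (C/G), 27 (T/C), 29 (C/T), 31 (G/A).
26 of the 32 sites match, so the percent identity is 26/32 × 100 = 81.25%.

81.25%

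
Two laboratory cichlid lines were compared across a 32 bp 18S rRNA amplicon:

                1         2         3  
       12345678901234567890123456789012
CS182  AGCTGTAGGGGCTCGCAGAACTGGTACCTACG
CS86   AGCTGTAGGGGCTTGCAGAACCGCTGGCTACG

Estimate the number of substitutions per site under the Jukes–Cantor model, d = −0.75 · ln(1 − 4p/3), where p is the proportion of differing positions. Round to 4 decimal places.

0.1752

Mismatches occur at site 14 (C/T), site 22 (T/C), site 24 (G/C), site 26 (A/G), site 27 (C/G).
p = 5/32 = 0.156250.
d = −0.75 · ln(1 − (4/3)·0.156250) = −0.75 · ln(0.791667) = −0.75 · (-0.233614) = 0.1752.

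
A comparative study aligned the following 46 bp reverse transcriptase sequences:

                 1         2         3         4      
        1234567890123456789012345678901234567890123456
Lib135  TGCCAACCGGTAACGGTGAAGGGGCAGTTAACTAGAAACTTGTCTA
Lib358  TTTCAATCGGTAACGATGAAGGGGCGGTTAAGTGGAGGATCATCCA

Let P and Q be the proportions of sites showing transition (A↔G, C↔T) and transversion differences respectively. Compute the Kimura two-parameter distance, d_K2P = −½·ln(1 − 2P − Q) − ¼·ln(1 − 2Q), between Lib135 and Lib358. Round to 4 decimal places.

0.3815

The sequences differ at positions 2 (G/T, transversion), 3 (C/T, transition), 7 (C/T, transition), 16 (G/A, transition), 26 (A/G, transition), 32 (C/G, transversion), 34 (A/G, transition), 37 (A/G, transition), 38 (A/G, transition), 39 (C/A, transversion), 41 (T/C, transition), 42 (G/A, transition), 45 (T/C, transition).
Of the 13 differences, 10 transitions and 3 transversions over 46 sites: P = 10/46 = 0.217391, Q = 3/46 = 0.065217.
d = −0.5·ln(0.500001) − 0.25·ln(0.869566) = −0.5·(-0.693145) − 0.25·(-0.139761) = 0.3815.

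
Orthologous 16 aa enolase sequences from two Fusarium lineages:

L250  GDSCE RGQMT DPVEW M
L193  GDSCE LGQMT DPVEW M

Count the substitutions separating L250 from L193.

1

Differing sites — 6:R/L.
That gives 1 mismatch out of 16 aligned sites, so the Hamming distance is 1.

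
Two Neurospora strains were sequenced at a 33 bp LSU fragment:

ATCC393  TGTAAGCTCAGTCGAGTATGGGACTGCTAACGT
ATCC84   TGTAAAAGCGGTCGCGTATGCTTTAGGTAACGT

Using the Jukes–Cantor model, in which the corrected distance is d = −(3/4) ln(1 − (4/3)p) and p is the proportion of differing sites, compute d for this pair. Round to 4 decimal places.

Differing sites — 6:G/A; 7:C/A; 8:T/G; 10:A/G; 15:A/C; 21:G/C; 22:G/T; 23:A/T; 24:C/T; 25:T/A; 27:C/G.
p = 11/33 = 0.333333.
d = −0.75 · ln(1 − (4/3)·0.333333) = −0.75 · ln(0.555556) = −0.75 · (-0.587786) = 0.4408.

0.4408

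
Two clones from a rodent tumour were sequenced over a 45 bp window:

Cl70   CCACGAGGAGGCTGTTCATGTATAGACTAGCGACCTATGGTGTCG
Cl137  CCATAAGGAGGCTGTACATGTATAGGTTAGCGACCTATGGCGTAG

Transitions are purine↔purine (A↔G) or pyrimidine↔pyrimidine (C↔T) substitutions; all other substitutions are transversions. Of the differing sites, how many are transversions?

Differing sites — 4:C/T (Ti); 5:G/A (Ti); 16:T/A (Tv); 26:A/G (Ti); 27:C/T (Ti); 41:T/C (Ti); 44:C/A (Tv).
Of the 7 differences, 5 transitions and 2 transversions, so the answer is 2.

2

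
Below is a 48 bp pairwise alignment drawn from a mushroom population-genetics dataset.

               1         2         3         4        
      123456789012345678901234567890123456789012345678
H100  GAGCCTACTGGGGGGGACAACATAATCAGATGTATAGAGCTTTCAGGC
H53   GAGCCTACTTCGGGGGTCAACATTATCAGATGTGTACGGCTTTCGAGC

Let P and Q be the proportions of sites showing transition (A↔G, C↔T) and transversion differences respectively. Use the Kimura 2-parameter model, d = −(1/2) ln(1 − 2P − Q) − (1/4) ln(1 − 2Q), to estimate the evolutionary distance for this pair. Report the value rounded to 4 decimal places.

0.2163

The sequences differ at positions 10 (G/T, transversion), 11 (G/C, transversion), 17 (A/T, transversion), 24 (A/T, transversion), 34 (A/G, transition), 37 (G/C, transversion), 38 (A/G, transition), 45 (A/G, transition), 46 (G/A, transition).
Of the 9 differences, 4 transitions and 5 transversions over 48 sites: P = 4/48 = 0.083333, Q = 5/48 = 0.104167.
d = −0.5·ln(0.729167) − 0.25·ln(0.791666) = −0.5·(-0.315852) − 0.25·(-0.233616) = 0.2163.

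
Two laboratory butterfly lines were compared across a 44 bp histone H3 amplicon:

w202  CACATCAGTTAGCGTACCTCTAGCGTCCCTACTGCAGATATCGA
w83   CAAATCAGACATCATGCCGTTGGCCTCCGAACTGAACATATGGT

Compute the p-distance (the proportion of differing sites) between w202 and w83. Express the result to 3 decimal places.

Mismatches occur at site 3 (C/A), site 9 (T/A), site 10 (T/C), site 12 (G/T), site 14 (G/A), site 16 (A/G), site 19 (T/G), site 20 (C/T), site 22 (A/G), site 25 (G/C), site 29 (C/G), site 30 (T/A), site 35 (C/A), site 37 (G/C), site 42 (C/G), site 44 (A/T).
There are 16 differences over 44 sites, so p = 16/44 = 0.364.

0.364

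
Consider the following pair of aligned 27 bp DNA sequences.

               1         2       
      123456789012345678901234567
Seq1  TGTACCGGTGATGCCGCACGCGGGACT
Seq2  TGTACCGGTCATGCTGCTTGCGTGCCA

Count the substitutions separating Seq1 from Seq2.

7

Mismatches occur at site 10 (G→C), site 15 (C→T), site 18 (A→T), site 19 (C→T), site 23 (G→T), site 25 (A→C), site 27 (T→A).
That gives 7 mismatches out of 27 aligned sites, so the Hamming distance is 7.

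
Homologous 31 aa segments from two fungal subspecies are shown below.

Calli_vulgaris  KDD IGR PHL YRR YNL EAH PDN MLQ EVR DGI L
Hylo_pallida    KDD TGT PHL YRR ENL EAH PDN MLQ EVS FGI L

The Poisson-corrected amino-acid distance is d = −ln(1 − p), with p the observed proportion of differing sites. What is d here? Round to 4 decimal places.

0.1759

The sequences differ at positions 4 (I/T), 6 (R/T), 13 (Y/E), 27 (R/S), 28 (D/F).
p = 5/31 = 0.161290.
d = −ln(1 − 0.161290) = −ln(0.838710) = 0.1759.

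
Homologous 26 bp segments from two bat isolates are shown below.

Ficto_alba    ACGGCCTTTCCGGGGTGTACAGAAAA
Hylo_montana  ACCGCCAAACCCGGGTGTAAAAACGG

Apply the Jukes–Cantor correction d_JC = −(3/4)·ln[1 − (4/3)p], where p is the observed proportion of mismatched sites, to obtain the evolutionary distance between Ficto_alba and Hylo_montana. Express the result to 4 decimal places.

0.5393

The sequences differ at positions 3 (G/C), 7 (T/A), 8 (T/A), 9 (T/A), 12 (G/C), 20 (C/A), 22 (G/A), 24 (A/C), 25 (A/G), 26 (A/G).
p = 10/26 = 0.384615.
d = −0.75 · ln(1 − (4/3)·0.384615) = −0.75 · ln(0.487180) = −0.75 · (-0.719122) = 0.5393.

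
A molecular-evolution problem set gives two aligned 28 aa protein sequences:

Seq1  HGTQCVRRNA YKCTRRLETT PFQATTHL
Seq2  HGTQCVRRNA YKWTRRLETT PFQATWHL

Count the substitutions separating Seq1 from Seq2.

Mismatches occur at site 13 (C/W), site 26 (T/W).
That gives 2 mismatches out of 28 aligned sites, so the Hamming distance is 2.

2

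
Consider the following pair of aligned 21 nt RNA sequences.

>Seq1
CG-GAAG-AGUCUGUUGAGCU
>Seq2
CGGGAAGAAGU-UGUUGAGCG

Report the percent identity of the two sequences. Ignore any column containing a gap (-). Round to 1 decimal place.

Excluding the 3 gap columns leaves 18 comparable sites.
The sequences differ at position 21 (U/G).
17 of the 18 comparable sites match, so the percent identity is 17/18 × 100 = 94.4%.

94.4%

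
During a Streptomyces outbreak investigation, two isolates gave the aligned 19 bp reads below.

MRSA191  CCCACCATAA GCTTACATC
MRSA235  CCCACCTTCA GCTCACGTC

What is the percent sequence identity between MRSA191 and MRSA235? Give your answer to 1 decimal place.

The sequences differ at positions 7 (A/T), 9 (A/C), 14 (T/C), 17 (A/G).
15 of the 19 sites match, so the percent identity is 15/19 × 100 = 78.9%.

78.9%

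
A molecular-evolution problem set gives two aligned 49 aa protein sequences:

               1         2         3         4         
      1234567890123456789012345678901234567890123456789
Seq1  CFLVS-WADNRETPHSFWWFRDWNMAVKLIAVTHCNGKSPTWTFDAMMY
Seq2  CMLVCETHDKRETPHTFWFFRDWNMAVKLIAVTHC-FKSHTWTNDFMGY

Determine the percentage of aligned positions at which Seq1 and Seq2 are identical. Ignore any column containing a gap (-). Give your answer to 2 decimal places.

74.47%

Excluding the 2 gap columns leaves 47 comparable sites.
The sequences differ at positions 2 (F/M), 5 (S/C), 7 (W/T), 8 (A/H), 10 (N/K), 16 (S/T), 19 (W/F), 37 (G/F), 40 (P/H), 44 (F/N), 46 (A/F), 48 (M/G).
35 of the 47 comparable sites match, so the percent identity is 35/47 × 100 = 74.47%.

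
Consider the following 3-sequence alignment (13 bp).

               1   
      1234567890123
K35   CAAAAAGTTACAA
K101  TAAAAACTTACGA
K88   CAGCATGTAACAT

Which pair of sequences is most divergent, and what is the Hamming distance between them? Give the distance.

Pairwise Hamming distances:
  K35 vs K101: 3
  K35 vs K88: 5
  K101 vs K88: 8
The largest is 8, between K101 and K88.

8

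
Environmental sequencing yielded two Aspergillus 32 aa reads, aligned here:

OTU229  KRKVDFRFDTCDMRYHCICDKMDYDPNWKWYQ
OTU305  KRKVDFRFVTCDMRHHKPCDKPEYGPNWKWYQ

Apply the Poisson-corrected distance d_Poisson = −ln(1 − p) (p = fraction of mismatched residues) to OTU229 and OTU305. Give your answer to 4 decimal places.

0.2469

The sequences differ at positions 9 (D/V), 15 (Y/H), 17 (C/K), 18 (I/P), 22 (M/P), 23 (D/E), 25 (D/G).
p = 7/32 = 0.218750.
d = −ln(1 − 0.218750) = −ln(0.781250) = 0.2469.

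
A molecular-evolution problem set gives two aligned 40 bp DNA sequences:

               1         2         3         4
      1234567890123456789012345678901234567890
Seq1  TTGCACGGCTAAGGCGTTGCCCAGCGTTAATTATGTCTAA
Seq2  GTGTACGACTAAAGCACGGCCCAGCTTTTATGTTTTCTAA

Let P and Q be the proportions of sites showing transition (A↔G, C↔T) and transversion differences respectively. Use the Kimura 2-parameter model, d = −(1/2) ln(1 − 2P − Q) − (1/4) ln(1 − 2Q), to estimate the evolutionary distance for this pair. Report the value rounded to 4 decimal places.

0.3844

Differing sites — 1:T/G (Tv); 4:C/T (Ti); 8:G/A (Ti); 13:G/A (Ti); 16:G/A (Ti); 17:T/C (Ti); 18:T/G (Tv); 26:G/T (Tv); 29:A/T (Tv); 32:T/G (Tv); 33:A/T (Tv); 35:G/T (Tv).
Of the 12 differences, 5 transitions and 7 transversions over 40 sites: P = 5/40 = 0.125000, Q = 7/40 = 0.175000.
d = −0.5·ln(0.575000) − 0.25·ln(0.650000) = −0.5·(-0.553385) − 0.25·(-0.430783) = 0.3844.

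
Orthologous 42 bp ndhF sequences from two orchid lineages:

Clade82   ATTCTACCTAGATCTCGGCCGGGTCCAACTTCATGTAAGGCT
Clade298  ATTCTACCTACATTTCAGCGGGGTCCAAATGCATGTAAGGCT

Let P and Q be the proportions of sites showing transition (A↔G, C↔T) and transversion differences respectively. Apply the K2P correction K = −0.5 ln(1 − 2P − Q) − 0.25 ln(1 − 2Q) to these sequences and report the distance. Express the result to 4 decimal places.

Differing sites — 11:G/C (Tv); 14:C/T (Ti); 17:G/A (Ti); 20:C/G (Tv); 29:C/A (Tv); 31:T/G (Tv).
Of the 6 differences, 2 transitions and 4 transversions over 42 sites: P = 2/42 = 0.047619, Q = 4/42 = 0.095238.
d = −0.5·ln(0.809524) − 0.25·ln(0.809524) = −0.5·(-0.211309) − 0.25·(-0.211309) = 0.1585.

0.1585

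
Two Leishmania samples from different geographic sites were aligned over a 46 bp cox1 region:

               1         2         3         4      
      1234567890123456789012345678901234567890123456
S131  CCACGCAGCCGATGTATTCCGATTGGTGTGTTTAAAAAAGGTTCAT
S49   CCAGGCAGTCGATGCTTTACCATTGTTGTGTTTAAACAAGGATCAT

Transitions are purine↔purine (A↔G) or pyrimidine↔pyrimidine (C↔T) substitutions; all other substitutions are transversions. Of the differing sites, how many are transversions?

Differing sites — 4:C/G (Tv); 9:C/T (Ti); 15:T/C (Ti); 16:A/T (Tv); 19:C/A (Tv); 21:G/C (Tv); 26:G/T (Tv); 37:A/C (Tv); 42:T/A (Tv).
Of the 9 differences, 2 transitions and 7 transversions, so the answer is 7.

7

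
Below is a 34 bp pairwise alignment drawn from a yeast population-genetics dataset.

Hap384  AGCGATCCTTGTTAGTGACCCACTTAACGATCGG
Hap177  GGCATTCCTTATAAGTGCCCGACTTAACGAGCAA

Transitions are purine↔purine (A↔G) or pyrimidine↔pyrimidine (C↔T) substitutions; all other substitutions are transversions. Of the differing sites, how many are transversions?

5

Differing sites — 1:A/G (Ti); 4:G/A (Ti); 5:A/T (Tv); 11:G/A (Ti); 13:T/A (Tv); 18:A/C (Tv); 21:C/G (Tv); 31:T/G (Tv); 33:G/A (Ti); 34:G/A (Ti).
Of the 10 differences, 5 transitions and 5 transversions, so the answer is 5.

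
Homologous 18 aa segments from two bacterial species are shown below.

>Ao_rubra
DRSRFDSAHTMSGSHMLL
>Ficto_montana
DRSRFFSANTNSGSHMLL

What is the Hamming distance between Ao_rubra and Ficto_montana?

Differing sites — 6:D/F; 9:H/N; 11:M/N.
That gives 3 mismatches out of 18 aligned sites, so the Hamming distance is 3.

3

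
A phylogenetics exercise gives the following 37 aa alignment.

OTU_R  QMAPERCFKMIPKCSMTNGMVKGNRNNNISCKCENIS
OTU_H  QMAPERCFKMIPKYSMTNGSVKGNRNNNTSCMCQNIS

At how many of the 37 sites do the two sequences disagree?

5

Mismatches occur at site 14 (C→Y), site 20 (M→S), site 29 (I→T), site 32 (K→M), site 34 (E→Q).
That gives 5 mismatches out of 37 aligned sites, so the Hamming distance is 5.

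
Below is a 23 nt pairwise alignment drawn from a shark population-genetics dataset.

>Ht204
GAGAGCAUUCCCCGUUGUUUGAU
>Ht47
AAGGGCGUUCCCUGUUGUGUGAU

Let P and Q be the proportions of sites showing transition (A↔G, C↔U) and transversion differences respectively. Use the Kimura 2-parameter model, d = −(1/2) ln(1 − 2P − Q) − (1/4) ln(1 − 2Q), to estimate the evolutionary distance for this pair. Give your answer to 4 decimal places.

The sequences differ at positions 1 (G/A, transition), 4 (A/G, transition), 7 (A/G, transition), 13 (C/U, transition), 19 (U/G, transversion).
Of the 5 differences, 4 transitions and 1 transversion over 23 sites: P = 4/23 = 0.173913, Q = 1/23 = 0.043478.
d = −0.5·ln(0.608696) − 0.25·ln(0.913044) = −0.5·(-0.496436) − 0.25·(-0.090971) = 0.2710.

0.2710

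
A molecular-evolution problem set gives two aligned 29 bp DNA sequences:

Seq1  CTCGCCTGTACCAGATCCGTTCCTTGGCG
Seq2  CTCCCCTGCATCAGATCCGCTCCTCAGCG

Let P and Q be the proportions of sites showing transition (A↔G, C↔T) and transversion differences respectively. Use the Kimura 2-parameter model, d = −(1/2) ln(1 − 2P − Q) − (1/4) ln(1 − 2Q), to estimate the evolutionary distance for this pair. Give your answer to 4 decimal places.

Mismatches occur at site 4 (G/C, transversion), site 9 (T/C, transition), site 11 (C/T, transition), site 20 (T/C, transition), site 25 (T/C, transition), site 26 (G/A, transition).
Of the 6 differences, 5 transitions and 1 transversion over 29 sites: P = 5/29 = 0.172414, Q = 1/29 = 0.034483.
d = −0.5·ln(0.620689) − 0.25·ln(0.931034) = −0.5·(-0.476925) − 0.25·(-0.071459) = 0.2563.

0.2563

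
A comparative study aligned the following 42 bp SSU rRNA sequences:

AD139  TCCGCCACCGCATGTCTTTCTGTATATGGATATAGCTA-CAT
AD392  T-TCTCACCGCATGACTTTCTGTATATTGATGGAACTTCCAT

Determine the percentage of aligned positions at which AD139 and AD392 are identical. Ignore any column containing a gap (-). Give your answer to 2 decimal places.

Excluding the 2 gap columns leaves 40 comparable sites.
The sequences differ at positions 3 (C/T), 4 (G/C), 5 (C/T), 15 (T/A), 28 (G/T), 32 (A/G), 33 (T/G), 35 (G/A), 38 (A/T).
31 of the 40 comparable sites match, so the percent identity is 31/40 × 100 = 77.50%.

77.50%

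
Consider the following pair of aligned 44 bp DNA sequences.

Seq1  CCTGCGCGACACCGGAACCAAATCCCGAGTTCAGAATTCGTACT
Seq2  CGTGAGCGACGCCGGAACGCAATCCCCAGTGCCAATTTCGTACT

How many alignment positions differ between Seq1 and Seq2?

Differing sites — 2:C/G; 5:C/A; 11:A/G; 19:C/G; 20:A/C; 27:G/C; 31:T/G; 33:A/C; 34:G/A; 36:A/T.
That gives 10 mismatches out of 44 aligned sites, so the Hamming distance is 10.

10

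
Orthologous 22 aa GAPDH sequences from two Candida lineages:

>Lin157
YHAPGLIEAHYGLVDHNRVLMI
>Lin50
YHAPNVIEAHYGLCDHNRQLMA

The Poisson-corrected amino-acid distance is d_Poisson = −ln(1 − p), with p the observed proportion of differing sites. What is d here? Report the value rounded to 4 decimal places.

0.2578

The sequences differ at positions 5 (G/N), 6 (L/V), 14 (V/C), 19 (V/Q), 22 (I/A).
p = 5/22 = 0.227273.
d = −ln(1 − 0.227273) = −ln(0.772727) = 0.2578.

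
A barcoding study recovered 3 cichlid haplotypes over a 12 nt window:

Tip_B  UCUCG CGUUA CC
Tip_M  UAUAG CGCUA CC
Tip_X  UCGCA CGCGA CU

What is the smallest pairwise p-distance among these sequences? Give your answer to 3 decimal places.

0.250

Pairwise Hamming distances:
  Tip_B vs Tip_M: 3
  Tip_B vs Tip_X: 5
  Tip_M vs Tip_X: 6
The smallest is 3 mismatches, between Tip_B and Tip_M; p = 3/12 = 0.250.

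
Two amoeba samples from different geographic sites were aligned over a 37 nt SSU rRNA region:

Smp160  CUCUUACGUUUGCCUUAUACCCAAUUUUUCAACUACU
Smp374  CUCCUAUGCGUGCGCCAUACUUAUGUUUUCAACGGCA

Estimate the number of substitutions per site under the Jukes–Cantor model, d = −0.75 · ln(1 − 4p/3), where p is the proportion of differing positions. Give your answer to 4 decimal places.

Differing sites — 4:U/C; 7:C/U; 9:U/C; 10:U/G; 14:C/G; 15:U/C; 16:U/C; 21:C/U; 22:C/U; 24:A/U; 25:U/G; 34:U/G; 35:A/G; 37:U/A.
p = 14/37 = 0.378378.
d = −0.75 · ln(1 − (4/3)·0.378378) = −0.75 · ln(0.495496) = −0.75 · (-0.702196) = 0.5266.

0.5266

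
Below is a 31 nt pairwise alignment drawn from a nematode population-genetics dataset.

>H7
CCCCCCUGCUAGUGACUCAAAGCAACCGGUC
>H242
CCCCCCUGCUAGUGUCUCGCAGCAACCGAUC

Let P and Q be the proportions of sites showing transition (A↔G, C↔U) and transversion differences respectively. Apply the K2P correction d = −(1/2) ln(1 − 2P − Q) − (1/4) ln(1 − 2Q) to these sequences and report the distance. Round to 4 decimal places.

Differing sites — 15:A/U (Tv); 19:A/G (Ti); 20:A/C (Tv); 29:G/A (Ti).
Of the 4 differences, 2 transitions and 2 transversions over 31 sites: P = 2/31 = 0.064516, Q = 2/31 = 0.064516.
d = −0.5·ln(0.806452) − 0.25·ln(0.870968) = −0.5·(-0.215111) − 0.25·(-0.138150) = 0.1421.

0.1421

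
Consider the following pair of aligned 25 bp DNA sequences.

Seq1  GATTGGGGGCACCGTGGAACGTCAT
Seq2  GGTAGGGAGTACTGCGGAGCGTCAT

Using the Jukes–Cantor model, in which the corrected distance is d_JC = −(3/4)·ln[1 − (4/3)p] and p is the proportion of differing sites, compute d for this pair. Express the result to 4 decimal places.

The sequences differ at positions 2 (A/G), 4 (T/A), 8 (G/A), 10 (C/T), 13 (C/T), 15 (T/C), 19 (A/G).
p = 7/25 = 0.280000.
d = −0.75 · ln(1 − (4/3)·0.280000) = −0.75 · ln(0.626667) = −0.75 · (-0.467340) = 0.3505.

0.3505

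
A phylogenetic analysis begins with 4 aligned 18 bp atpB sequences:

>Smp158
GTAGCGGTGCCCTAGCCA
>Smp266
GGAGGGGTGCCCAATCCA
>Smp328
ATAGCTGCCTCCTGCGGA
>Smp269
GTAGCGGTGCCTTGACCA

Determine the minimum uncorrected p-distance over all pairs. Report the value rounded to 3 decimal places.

0.167

Pairwise Hamming distances:
  Smp158 vs Smp266: 4
  Smp158 vs Smp328: 9
  Smp158 vs Smp269: 3
  Smp266 vs Smp328: 12
  Smp266 vs Smp269: 6
  Smp328 vs Smp269: 9
The smallest is 3 mismatches, between Smp158 and Smp269; p = 3/18 = 0.167.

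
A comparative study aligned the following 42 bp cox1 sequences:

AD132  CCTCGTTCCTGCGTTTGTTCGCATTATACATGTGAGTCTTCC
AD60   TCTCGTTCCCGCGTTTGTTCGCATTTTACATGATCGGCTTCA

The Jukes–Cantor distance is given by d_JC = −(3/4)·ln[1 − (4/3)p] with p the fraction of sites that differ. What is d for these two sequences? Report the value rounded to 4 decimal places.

Differing sites — 1:C/T; 10:T/C; 26:A/T; 33:T/A; 34:G/T; 35:A/C; 37:T/G; 42:C/A.
p = 8/42 = 0.190476.
d = −0.75 · ln(1 − (4/3)·0.190476) = −0.75 · ln(0.746032) = −0.75 · (-0.292987) = 0.2197.

0.2197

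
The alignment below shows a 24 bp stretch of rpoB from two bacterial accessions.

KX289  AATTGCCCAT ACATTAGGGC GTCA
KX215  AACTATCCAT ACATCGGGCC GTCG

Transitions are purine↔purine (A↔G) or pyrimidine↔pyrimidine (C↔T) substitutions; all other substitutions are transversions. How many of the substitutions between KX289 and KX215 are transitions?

The sequences differ at positions 3 (T/C, transition), 5 (G/A, transition), 6 (C/T, transition), 15 (T/C, transition), 16 (A/G, transition), 19 (G/C, transversion), 24 (A/G, transition).
Of the 7 differences, 6 transitions and 1 transversion, so the answer is 6.

6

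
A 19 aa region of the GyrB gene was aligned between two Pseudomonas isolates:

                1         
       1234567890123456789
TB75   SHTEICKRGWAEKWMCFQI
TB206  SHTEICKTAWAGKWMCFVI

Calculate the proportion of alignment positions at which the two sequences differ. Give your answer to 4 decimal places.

0.2105

The sequences differ at positions 8 (R/T), 9 (G/A), 12 (E/G), 18 (Q/V).
There are 4 differences over 19 sites, so p = 4/19 = 0.2105.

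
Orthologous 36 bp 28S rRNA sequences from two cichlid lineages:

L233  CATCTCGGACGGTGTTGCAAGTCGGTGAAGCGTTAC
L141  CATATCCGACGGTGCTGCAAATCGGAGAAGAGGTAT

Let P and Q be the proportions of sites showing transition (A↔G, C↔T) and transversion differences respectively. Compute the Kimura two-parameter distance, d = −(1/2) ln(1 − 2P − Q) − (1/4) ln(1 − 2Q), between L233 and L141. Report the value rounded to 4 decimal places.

Differing sites — 4:C/A (Tv); 7:G/C (Tv); 15:T/C (Ti); 21:G/A (Ti); 26:T/A (Tv); 31:C/A (Tv); 33:T/G (Tv); 36:C/T (Ti).
Of the 8 differences, 3 transitions and 5 transversions over 36 sites: P = 3/36 = 0.083333, Q = 5/36 = 0.138889.
d = −0.5·ln(0.694445) − 0.25·ln(0.722222) = −0.5·(-0.364642) − 0.25·(-0.325423) = 0.2637.

0.2637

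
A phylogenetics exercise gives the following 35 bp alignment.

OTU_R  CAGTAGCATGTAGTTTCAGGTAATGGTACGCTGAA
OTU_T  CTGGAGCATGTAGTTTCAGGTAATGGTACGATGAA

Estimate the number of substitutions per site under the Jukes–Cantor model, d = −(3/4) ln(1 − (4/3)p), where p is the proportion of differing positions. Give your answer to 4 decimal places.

The sequences differ at positions 2 (A/T), 4 (T/G), 31 (C/A).
p = 3/35 = 0.085714.
d = −0.75 · ln(1 − (4/3)·0.085714) = −0.75 · ln(0.885715) = −0.75 · (-0.121360) = 0.0910.

0.0910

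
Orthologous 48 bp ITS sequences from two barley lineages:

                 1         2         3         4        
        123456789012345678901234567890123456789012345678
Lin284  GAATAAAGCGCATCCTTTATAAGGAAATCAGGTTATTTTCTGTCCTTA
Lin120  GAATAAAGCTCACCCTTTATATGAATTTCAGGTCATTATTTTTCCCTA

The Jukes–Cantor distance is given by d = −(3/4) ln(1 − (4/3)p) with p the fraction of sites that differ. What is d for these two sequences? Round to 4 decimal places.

Mismatches occur at site 10 (G/T), site 13 (T/C), site 22 (A/T), site 24 (G/A), site 26 (A/T), site 27 (A/T), site 34 (T/C), site 38 (T/A), site 40 (C/T), site 42 (G/T), site 46 (T/C).
p = 11/48 = 0.229167.
d = −0.75 · ln(1 − (4/3)·0.229167) = −0.75 · ln(0.694444) = −0.75 · (-0.364644) = 0.2735.

0.2735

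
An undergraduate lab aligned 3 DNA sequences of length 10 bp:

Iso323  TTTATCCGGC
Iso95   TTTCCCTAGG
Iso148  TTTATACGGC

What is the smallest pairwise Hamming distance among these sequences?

Pairwise Hamming distances:
  Iso323 vs Iso95: 5
  Iso323 vs Iso148: 1
  Iso95 vs Iso148: 6
The smallest is 1, between Iso323 and Iso148.

1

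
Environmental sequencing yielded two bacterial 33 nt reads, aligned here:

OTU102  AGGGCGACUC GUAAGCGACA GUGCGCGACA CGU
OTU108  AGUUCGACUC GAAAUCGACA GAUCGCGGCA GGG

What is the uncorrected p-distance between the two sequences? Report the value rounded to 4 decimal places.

Mismatches occur at site 3 (G↔U), site 4 (G↔U), site 12 (U↔A), site 15 (G↔U), site 22 (U↔A), site 23 (G↔U), site 28 (A↔G), site 31 (C↔G), site 33 (U↔G).
There are 9 differences over 33 sites, so p = 9/33 = 0.2727.

0.2727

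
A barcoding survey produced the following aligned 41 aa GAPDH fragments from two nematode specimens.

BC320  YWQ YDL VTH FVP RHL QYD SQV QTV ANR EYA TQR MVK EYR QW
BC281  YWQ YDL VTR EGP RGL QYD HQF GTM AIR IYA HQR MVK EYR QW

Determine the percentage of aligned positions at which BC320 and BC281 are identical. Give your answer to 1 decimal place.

Mismatches occur at site 9 (H↔R), site 10 (F↔E), site 11 (V↔G), site 14 (H↔G), site 19 (S↔H), site 21 (V↔F), site 22 (Q↔G), site 24 (V↔M), site 26 (N↔I), site 28 (E↔I), site 31 (T↔H).
30 of the 41 sites match, so the percent identity is 30/41 × 100 = 73.2%.

73.2%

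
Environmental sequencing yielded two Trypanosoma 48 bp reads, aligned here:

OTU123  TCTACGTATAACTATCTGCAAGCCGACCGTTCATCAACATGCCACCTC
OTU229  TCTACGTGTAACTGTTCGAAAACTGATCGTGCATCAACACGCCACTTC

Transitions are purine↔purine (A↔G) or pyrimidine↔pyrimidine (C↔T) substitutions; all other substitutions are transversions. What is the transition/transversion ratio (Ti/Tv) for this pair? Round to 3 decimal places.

4.500

The sequences differ at positions 8 (A/G, transition), 14 (A/G, transition), 16 (C/T, transition), 17 (T/C, transition), 19 (C/A, transversion), 22 (G/A, transition), 24 (C/T, transition), 27 (C/T, transition), 31 (T/G, transversion), 40 (T/C, transition), 46 (C/T, transition).
Of the 11 differences, 9 transitions and 2 transversions, so Ti/Tv = 9/2 = 4.500.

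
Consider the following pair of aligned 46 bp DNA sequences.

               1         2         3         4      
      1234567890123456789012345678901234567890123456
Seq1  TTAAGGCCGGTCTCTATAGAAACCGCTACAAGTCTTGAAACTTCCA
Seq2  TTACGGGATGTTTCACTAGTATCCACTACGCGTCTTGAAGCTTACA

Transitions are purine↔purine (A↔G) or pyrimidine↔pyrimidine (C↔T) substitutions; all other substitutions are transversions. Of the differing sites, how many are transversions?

10

The sequences differ at positions 4 (A/C, transversion), 7 (C/G, transversion), 8 (C/A, transversion), 9 (G/T, transversion), 12 (C/T, transition), 15 (T/A, transversion), 16 (A/C, transversion), 20 (A/T, transversion), 22 (A/T, transversion), 25 (G/A, transition), 30 (A/G, transition), 31 (A/C, transversion), 40 (A/G, transition), 44 (C/A, transversion).
Of the 14 differences, 4 transitions and 10 transversions, so the answer is 10.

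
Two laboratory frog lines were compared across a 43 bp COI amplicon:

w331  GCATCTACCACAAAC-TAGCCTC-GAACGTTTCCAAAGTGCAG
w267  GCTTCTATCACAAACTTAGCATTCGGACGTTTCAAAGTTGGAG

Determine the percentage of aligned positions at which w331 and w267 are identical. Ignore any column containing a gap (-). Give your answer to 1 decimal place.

78.0%

Excluding the 2 gap columns leaves 41 comparable sites.
Mismatches occur at site 3 (A→T), site 8 (C→T), site 21 (C→A), site 23 (C→T), site 26 (A→G), site 34 (C→A), site 37 (A→G), site 38 (G→T), site 41 (C→G).
32 of the 41 comparable sites match, so the percent identity is 32/41 × 100 = 78.0%.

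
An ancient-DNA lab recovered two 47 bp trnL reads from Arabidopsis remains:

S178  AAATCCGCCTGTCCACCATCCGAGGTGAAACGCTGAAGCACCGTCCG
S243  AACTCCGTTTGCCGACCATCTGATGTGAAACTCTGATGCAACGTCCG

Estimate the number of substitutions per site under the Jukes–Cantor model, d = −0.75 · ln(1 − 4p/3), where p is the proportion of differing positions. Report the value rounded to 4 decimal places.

The sequences differ at positions 3 (A/C), 8 (C/T), 9 (C/T), 12 (T/C), 14 (C/G), 21 (C/T), 24 (G/T), 32 (G/T), 37 (A/T), 41 (C/A).
p = 10/47 = 0.212766.
d = −0.75 · ln(1 − (4/3)·0.212766) = −0.75 · ln(0.716312) = −0.75 · (-0.333639) = 0.2502.

0.2502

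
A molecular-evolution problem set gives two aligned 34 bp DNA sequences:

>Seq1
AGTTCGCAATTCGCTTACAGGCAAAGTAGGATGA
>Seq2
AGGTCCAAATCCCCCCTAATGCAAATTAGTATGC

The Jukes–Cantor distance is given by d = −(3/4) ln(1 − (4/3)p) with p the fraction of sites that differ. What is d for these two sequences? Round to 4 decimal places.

The sequences differ at positions 3 (T/G), 6 (G/C), 7 (C/A), 11 (T/C), 13 (G/C), 15 (T/C), 16 (T/C), 17 (A/T), 18 (C/A), 20 (G/T), 26 (G/T), 30 (G/T), 34 (A/C).
p = 13/34 = 0.382353.
d = −0.75 · ln(1 − (4/3)·0.382353) = −0.75 · ln(0.490196) = −0.75 · (-0.712950) = 0.5347.

0.5347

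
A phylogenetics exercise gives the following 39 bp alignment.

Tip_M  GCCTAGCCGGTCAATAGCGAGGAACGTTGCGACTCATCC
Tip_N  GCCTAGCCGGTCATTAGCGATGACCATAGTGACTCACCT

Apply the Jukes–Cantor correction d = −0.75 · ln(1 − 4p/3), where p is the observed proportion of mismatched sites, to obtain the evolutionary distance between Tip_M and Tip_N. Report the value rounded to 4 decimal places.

0.2396

Differing sites — 14:A/T; 21:G/T; 24:A/C; 26:G/A; 28:T/A; 30:C/T; 37:T/C; 39:C/T.
p = 8/39 = 0.205128.
d = −0.75 · ln(1 − (4/3)·0.205128) = −0.75 · ln(0.726496) = −0.75 · (-0.319522) = 0.2396.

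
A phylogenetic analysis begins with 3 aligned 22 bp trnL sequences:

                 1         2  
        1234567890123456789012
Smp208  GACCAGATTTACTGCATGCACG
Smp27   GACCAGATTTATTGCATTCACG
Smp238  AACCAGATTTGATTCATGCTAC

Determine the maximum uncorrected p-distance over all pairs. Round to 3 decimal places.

Pairwise Hamming distances:
  Smp208 vs Smp27: 2
  Smp208 vs Smp238: 7
  Smp27 vs Smp238: 8
The largest is 8 mismatches, between Smp27 and Smp238; p = 8/22 = 0.364.

0.364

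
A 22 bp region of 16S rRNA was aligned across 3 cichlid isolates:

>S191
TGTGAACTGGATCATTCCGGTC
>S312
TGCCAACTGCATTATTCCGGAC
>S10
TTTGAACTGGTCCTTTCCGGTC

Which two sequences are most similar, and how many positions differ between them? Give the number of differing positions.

Pairwise Hamming distances:
  S191 vs S312: 5
  S191 vs S10: 4
  S312 vs S10: 9
The smallest is 4, between S191 and S10.

4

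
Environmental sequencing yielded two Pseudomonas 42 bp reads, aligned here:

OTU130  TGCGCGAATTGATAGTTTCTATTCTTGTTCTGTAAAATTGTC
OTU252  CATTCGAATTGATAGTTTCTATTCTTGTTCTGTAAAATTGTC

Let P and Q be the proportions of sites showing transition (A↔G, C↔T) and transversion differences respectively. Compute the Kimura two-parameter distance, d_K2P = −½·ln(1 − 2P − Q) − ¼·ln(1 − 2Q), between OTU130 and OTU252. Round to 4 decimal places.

0.1034

The sequences differ at positions 1 (T/C, transition), 2 (G/A, transition), 3 (C/T, transition), 4 (G/T, transversion).
Of the 4 differences, 3 transitions and 1 transversion over 42 sites: P = 3/42 = 0.071429, Q = 1/42 = 0.023810.
d = −0.5·ln(0.833332) − 0.25·ln(0.952380) = −0.5·(-0.182323) − 0.25·(-0.048791) = 0.1034.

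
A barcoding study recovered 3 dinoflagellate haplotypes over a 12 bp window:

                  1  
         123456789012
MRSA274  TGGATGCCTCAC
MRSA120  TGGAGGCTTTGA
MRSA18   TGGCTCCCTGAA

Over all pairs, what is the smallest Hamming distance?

Pairwise Hamming distances:
  MRSA274 vs MRSA120: 5
  MRSA274 vs MRSA18: 4
  MRSA120 vs MRSA18: 6
The smallest is 4, between MRSA274 and MRSA18.

4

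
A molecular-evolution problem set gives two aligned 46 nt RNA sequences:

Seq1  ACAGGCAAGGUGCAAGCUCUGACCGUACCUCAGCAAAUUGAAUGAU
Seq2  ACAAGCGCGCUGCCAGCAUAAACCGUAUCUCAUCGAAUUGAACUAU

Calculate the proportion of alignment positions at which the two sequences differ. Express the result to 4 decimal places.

Mismatches occur at site 4 (G↔A), site 7 (A↔G), site 8 (A↔C), site 10 (G↔C), site 14 (A↔C), site 18 (U↔A), site 19 (C↔U), site 20 (U↔A), site 21 (G↔A), site 28 (C↔U), site 33 (G↔U), site 35 (A↔G), site 43 (U↔C), site 44 (G↔U).
There are 14 differences over 46 sites, so p = 14/46 = 0.3043.

0.3043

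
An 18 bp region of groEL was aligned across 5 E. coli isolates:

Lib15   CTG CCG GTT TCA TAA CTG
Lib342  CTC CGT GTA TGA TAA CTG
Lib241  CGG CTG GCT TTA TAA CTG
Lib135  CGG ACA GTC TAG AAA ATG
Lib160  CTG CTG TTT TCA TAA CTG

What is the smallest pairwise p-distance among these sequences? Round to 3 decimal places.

0.111

Pairwise Hamming distances:
  Lib15 vs Lib342: 5
  Lib15 vs Lib241: 4
  Lib15 vs Lib135: 8
  Lib15 vs Lib160: 2
  Lib342 vs Lib241: 7
  Lib342 vs Lib135: 10
  Lib342 vs Lib160: 6
  Lib241 vs Lib135: 9
  Lib241 vs Lib160: 4
  Lib135 vs Lib160: 10
The smallest is 2 mismatches, between Lib15 and Lib160; p = 2/18 = 0.111.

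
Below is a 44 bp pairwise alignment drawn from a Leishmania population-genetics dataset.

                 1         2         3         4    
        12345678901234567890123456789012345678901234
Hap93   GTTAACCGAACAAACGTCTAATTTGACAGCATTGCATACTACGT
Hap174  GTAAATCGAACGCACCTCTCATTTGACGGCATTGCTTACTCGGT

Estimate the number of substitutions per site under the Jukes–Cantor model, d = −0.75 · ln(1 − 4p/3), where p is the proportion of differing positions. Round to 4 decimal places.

0.2708

Mismatches occur at site 3 (T/A), site 6 (C/T), site 12 (A/G), site 13 (A/C), site 16 (G/C), site 20 (A/C), site 28 (A/G), site 36 (A/T), site 41 (A/C), site 42 (C/G).
p = 10/44 = 0.227273.
d = −0.75 · ln(1 − (4/3)·0.227273) = −0.75 · ln(0.696969) = −0.75 · (-0.361014) = 0.2708.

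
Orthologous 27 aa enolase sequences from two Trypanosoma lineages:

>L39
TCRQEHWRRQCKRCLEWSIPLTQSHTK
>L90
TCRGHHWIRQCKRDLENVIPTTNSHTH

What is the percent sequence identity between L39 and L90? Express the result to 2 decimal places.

Differing sites — 4:Q/G; 5:E/H; 8:R/I; 14:C/D; 17:W/N; 18:S/V; 21:L/T; 23:Q/N; 27:K/H.
18 of the 27 sites match, so the percent identity is 18/27 × 100 = 66.67%.

66.67%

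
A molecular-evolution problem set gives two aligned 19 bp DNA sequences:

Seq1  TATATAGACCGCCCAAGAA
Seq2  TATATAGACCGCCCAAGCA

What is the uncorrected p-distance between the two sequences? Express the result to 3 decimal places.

0.053

A single mismatch occurs at site 18 (A/C).
There are 1 differences over 19 sites, so p = 1/19 = 0.053.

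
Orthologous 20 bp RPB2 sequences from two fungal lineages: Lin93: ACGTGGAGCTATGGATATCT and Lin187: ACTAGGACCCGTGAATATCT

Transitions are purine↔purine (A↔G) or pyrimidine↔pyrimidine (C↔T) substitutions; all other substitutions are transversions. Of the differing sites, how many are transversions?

Differing sites — 3:G/T (Tv); 4:T/A (Tv); 8:G/C (Tv); 10:T/C (Ti); 11:A/G (Ti); 14:G/A (Ti).
Of the 6 differences, 3 transitions and 3 transversions, so the answer is 3.

3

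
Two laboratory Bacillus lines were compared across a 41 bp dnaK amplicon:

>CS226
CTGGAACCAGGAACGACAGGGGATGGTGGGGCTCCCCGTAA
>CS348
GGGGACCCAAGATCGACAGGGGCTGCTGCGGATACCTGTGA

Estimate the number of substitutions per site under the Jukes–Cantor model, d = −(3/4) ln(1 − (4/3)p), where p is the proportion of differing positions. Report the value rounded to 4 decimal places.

0.3710

Mismatches occur at site 1 (C/G), site 2 (T/G), site 6 (A/C), site 10 (G/A), site 13 (A/T), site 23 (A/C), site 26 (G/C), site 29 (G/C), site 32 (C/A), site 34 (C/A), site 37 (C/T), site 40 (A/G).
p = 12/41 = 0.292683.
d = −0.75 · ln(1 − (4/3)·0.292683) = −0.75 · ln(0.609756) = −0.75 · (-0.494696) = 0.3710.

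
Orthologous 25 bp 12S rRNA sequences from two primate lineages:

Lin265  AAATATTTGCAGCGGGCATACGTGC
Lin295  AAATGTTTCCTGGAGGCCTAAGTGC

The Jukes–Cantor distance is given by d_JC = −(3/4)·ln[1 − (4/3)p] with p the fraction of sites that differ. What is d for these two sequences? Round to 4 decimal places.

The sequences differ at positions 5 (A/G), 9 (G/C), 11 (A/T), 13 (C/G), 14 (G/A), 18 (A/C), 21 (C/A).
p = 7/25 = 0.280000.
d = −0.75 · ln(1 − (4/3)·0.280000) = −0.75 · ln(0.626667) = −0.75 · (-0.467340) = 0.3505.

0.3505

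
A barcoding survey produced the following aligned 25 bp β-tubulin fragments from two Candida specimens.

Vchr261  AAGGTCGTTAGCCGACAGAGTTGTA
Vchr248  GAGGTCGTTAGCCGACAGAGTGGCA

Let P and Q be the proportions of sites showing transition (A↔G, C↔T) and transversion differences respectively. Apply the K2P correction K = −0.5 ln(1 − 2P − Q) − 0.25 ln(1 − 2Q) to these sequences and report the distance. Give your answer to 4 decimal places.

Mismatches occur at site 1 (A/G, transition), site 22 (T/G, transversion), site 24 (T/C, transition).
Of the 3 differences, 2 transitions and 1 transversion over 25 sites: P = 2/25 = 0.080000, Q = 1/25 = 0.040000.
d = −0.5·ln(0.800000) − 0.25·ln(0.920000) = −0.5·(-0.223144) − 0.25·(-0.083382) = 0.1324.

0.1324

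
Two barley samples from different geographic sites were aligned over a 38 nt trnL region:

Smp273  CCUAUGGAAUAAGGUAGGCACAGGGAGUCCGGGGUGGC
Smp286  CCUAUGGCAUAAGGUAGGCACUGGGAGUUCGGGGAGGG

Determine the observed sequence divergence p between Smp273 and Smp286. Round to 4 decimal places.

The sequences differ at positions 8 (A/C), 22 (A/U), 29 (C/U), 35 (U/A), 38 (C/G).
There are 5 differences over 38 sites, so p = 5/38 = 0.1316.

0.1316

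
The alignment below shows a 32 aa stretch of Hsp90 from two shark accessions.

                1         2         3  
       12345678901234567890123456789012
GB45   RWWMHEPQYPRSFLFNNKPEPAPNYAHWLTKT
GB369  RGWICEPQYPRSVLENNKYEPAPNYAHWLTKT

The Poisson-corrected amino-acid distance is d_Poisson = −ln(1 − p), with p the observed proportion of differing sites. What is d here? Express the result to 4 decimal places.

0.2076

Mismatches occur at site 2 (W↔G), site 4 (M↔I), site 5 (H↔C), site 13 (F↔V), site 15 (F↔E), site 19 (P↔Y).
p = 6/32 = 0.187500.
d = −ln(1 − 0.187500) = −ln(0.812500) = 0.2076.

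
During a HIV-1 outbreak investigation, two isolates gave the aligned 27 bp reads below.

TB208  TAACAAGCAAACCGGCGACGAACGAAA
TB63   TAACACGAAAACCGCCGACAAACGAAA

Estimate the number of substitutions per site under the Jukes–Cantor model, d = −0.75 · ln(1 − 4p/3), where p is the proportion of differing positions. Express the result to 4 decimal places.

The sequences differ at positions 6 (A/C), 8 (C/A), 15 (G/C), 20 (G/A).
p = 4/27 = 0.148148.
d = −0.75 · ln(1 − (4/3)·0.148148) = −0.75 · ln(0.802469) = −0.75 · (-0.220062) = 0.1650.

0.1650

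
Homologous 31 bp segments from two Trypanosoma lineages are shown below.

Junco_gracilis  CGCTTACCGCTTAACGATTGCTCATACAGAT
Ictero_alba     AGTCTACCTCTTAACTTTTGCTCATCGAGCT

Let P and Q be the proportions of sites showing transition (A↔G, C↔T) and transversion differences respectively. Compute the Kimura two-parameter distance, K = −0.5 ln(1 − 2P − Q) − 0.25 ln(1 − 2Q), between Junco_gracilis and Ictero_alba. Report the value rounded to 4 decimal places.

0.3693

Differing sites — 1:C/A (Tv); 3:C/T (Ti); 4:T/C (Ti); 9:G/T (Tv); 16:G/T (Tv); 17:A/T (Tv); 26:A/C (Tv); 27:C/G (Tv); 30:A/C (Tv).
Of the 9 differences, 2 transitions and 7 transversions over 31 sites: P = 2/31 = 0.064516, Q = 7/31 = 0.225806.
d = −0.5·ln(0.645162) − 0.25·ln(0.548388) = −0.5·(-0.438254) − 0.25·(-0.600772) = 0.3693.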